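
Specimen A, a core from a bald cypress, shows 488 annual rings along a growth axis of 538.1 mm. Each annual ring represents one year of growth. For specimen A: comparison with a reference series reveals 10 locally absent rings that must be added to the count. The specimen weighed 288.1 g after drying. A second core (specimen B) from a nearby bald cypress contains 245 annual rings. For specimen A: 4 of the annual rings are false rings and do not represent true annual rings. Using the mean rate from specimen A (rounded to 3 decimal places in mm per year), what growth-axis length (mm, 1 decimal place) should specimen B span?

266.8 mm

Specimen A: after corrections the count is 488 − 4 + 10 = 494 annual rings.
A: Mean rate = 538.1 mm / 494 years ≈ 1.089 mm per year.
For B, 1.089 mm/year × 245 years = 266.8 mm.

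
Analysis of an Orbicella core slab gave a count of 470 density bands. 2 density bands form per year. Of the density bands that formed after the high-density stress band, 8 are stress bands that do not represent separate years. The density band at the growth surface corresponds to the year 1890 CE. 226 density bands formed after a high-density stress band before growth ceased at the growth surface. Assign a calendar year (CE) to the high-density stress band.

226 density bands formed after the high-density stress band.
226 − 8 false = 218 true density bands after the high-density stress band.
With 2 density bands per year, 218 / 2 = 109 years.
Counting back 109 years from 1890 CE places the high-density stress band in 1890 − 109 = 1781 CE.

1781 CE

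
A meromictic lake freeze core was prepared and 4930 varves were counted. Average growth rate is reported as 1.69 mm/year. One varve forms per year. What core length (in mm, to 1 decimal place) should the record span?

The record spans 4930 years at 1.69 mm per year.
Length ≈ 1.69 × 4930 = 8331.7 mm.

8331.7 mm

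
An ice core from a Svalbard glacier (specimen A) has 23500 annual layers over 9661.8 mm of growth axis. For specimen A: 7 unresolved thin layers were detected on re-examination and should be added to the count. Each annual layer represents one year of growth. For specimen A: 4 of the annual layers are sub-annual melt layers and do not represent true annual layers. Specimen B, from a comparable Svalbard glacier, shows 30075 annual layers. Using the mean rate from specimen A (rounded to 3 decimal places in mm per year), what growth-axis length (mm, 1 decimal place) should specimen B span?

Specimen A: adjusted count: 23500 − 4 + 7 = 23503 annual layers.
A: 9661.8 mm over 23503 years gives 9661.8 / 23503 ≈ 0.411 mm/yr.
B's length ≈ 0.411 × 30075 = 12360.8 mm.

12360.8 mm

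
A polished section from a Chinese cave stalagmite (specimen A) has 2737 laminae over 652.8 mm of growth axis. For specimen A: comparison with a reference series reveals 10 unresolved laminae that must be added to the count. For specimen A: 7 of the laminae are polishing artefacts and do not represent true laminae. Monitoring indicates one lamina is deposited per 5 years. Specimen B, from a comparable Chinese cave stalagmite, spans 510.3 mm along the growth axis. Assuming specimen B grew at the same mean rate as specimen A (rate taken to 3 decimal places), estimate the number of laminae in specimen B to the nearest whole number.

Specimen A: correcting the raw count gives 2737 − 7 + 10 = 2740 true laminae.
Specimen A: 2740 laminae at 5 years each span 2740 × 5 = 13700 years.
A: Extension rate ≈ 652.8 / 13700 = 0.048 mm per year.
Specimen B: 510.3 mm / 0.048 mm per year = 10631.25 years; at 5 years per lamina that is 10631.25 / 5 ≈ 2126 laminae.

2126 laminae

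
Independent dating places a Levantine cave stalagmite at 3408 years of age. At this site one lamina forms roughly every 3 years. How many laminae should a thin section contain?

1136 laminae

At 3 years per lamina, 3408 / 3 = 1136 laminae are expected.
So 1136 laminae should be present.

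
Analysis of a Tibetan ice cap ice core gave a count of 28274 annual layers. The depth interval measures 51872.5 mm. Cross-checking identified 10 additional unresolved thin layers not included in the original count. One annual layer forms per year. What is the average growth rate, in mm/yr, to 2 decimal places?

After corrections the count is 28274 + 10 = 28284 annual layers.
Extension rate ≈ 51872.5 / 28284 = 1.83 mm/yr.

1.83 mm/yr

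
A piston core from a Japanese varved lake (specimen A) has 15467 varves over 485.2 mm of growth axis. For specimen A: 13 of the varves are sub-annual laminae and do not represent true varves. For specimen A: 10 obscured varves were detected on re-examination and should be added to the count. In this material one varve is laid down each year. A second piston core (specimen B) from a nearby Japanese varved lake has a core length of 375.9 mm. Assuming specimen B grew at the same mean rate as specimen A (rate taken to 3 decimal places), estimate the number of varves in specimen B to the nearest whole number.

12126 varves

Specimen A: true varve count = 15467 − 13 + 10 = 15464.
A: Extension rate ≈ 485.2 / 15464 = 0.031 mm/year.
For B, 375.9 / 0.031 = 12125.81 years ≈ 12126 varves.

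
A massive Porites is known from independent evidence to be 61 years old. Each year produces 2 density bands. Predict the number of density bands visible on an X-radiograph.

61 years at 2 density bands per year gives 61 × 2 = 122 density bands.
So 122 density bands should be present.

122 density bands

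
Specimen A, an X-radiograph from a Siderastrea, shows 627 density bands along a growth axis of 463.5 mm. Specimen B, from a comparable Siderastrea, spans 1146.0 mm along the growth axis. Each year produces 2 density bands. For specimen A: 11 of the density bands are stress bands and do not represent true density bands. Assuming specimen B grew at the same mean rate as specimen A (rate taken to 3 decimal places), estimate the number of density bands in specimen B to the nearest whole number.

1523 density bands

Specimen A: true density band count = 627 − 11 = 616.
Specimen A: with 2 density bands per year, 616 / 2 = 308 years.
A: 463.5 mm over 308 years gives 463.5 / 308 ≈ 1.505 mm/year.
B spans 1146.0 / 1.505 = 761.46 years; at 2 density bands per year that is 761.46 × 2 ≈ 1523 density bands.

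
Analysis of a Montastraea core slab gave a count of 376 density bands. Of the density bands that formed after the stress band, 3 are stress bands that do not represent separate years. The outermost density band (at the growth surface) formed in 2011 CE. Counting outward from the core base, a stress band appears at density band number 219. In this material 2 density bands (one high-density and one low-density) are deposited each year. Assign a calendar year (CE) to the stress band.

The stress band sits at density band 219 from the core base, so 376 − 219 = 157 density bands formed after it.
Removing the 3 false density bands leaves 157 − 3 = 154 true density bands beyond the stress band.
With 2 density bands per year, 154 / 2 = 77 years.
The density band at the growth surface is 2011 CE, so the stress band dates to 2011 − 77 = 1934 CE.

1934 CE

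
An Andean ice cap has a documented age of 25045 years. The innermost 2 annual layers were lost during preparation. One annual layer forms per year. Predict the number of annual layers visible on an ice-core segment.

25043 annual layers

At one annual layer per year, 25045 years correspond to 25045 annual layers.
Less the 2 uncaptured annual layers: 25045 − 2 = 25043.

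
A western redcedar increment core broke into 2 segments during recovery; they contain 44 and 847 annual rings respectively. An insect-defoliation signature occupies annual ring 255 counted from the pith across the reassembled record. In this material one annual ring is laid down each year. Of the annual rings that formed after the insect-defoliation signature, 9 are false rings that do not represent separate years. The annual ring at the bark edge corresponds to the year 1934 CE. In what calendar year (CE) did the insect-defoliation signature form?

Total annual rings = 44 + 847 = 891.
The insect-defoliation signature sits at annual ring 255 from the pith, so 891 − 255 = 636 annual rings formed after it.
Removing the 9 false annual rings leaves 636 − 9 = 627 true annual rings beyond the insect-defoliation signature.
The annual ring at the bark edge is 1934 CE, so the insect-defoliation signature dates to 1934 − 627 = 1307 CE.

1307 CE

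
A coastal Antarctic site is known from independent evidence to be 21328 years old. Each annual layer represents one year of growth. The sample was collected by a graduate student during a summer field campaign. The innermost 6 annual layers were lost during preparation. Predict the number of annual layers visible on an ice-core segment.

21322 annual layers

One annual layer per year gives 21328 annual layers over 21328 years.
21328 − 6 missed = 21322 annual layers expected in the prepared section.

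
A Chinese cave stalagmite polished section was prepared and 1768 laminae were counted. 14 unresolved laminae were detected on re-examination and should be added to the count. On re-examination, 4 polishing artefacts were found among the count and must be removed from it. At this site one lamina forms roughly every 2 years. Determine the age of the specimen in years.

3556 years

Adjusted count: 1768 − 4 + 14 = 1778 laminae.
Multiplying by 2 years per lamina: 1778 × 2 = 3556 years.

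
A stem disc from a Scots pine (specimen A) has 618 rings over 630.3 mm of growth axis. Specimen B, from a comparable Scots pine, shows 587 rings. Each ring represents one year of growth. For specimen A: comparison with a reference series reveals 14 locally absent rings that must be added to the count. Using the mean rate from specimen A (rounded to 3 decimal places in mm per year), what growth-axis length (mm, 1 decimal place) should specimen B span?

Specimen A: after corrections the count is 618 + 14 = 632 rings.
A: Mean rate = 630.3 mm / 632 years ≈ 0.997 mm/year.
For B, 0.997 mm/year × 587 years = 585.2 mm.

585.2 mm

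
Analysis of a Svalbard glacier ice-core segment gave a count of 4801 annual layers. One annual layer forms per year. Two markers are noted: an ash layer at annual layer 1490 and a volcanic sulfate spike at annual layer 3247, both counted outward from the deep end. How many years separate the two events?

1757 years

3247 − 1490 = 1757 annual layers lie between the two events.
At one annual layer per year, 1757 years elapsed between them.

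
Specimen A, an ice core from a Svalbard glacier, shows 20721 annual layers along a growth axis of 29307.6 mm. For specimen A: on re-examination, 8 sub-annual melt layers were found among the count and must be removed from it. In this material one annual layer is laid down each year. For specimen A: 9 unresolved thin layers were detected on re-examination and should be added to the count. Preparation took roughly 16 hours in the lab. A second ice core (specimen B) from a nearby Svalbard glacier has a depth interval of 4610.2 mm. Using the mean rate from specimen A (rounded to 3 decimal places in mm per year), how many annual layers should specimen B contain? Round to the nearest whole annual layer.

3260 annual layers

Specimen A: adjusted count: 20721 − 8 + 9 = 20722 annual layers.
A: 29307.6 mm over 20722 years gives 29307.6 / 20722 ≈ 1.414 mm/yr.
For B, 4610.2 / 1.414 = 3260.40 years ≈ 3260 annual layers.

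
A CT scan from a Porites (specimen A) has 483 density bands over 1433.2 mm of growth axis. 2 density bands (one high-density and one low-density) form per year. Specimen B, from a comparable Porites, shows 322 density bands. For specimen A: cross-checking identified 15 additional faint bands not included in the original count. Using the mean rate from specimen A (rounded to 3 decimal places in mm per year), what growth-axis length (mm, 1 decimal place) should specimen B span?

Specimen A: adjusted count: 483 + 15 = 498 density bands.
Specimen A: 498 density bands at 2 per year is 498 / 2 = 249 years.
A: Mean rate = 1433.2 mm / 249 years ≈ 5.756 mm per year.
Specimen B: dividing by 2 density bands per year: 322 / 2 = 161 years. Length of B = 5.756 × 161 = 926.7 mm.

926.7 mm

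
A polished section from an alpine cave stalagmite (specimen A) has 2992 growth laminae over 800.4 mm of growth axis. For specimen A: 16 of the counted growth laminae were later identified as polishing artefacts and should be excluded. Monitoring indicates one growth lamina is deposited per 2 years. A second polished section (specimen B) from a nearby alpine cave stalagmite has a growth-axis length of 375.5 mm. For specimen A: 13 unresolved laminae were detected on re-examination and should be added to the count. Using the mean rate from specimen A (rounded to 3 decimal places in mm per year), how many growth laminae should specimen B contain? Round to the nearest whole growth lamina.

1401 growth laminae

Specimen A: correcting the raw count gives 2992 − 16 + 13 = 2989 true growth laminae.
Specimen A: multiplying by 2 years per growth lamina: 2989 × 2 = 5978 years.
A: Extension rate ≈ 800.4 / 5978 = 0.134 mm/year.
For B, 375.5 / 0.134 = 2802.24 years; at 2 years per growth lamina that is 2802.24 / 2 ≈ 1401 growth laminae.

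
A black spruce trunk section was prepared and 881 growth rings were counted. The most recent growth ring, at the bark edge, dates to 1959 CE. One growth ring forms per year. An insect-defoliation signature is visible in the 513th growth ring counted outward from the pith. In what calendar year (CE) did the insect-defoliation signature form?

The insect-defoliation signature sits at growth ring 513 from the pith, so 881 − 513 = 368 growth rings formed after it.
Counting back 368 years from 1959 CE places the insect-defoliation signature in 1959 − 368 = 1591 CE.

1591 CE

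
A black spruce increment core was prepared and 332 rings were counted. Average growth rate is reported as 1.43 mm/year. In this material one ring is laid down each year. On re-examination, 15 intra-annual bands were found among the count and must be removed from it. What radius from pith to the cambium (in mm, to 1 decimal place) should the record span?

453.3 mm

True ring count = 332 − 15 = 317.
317 years at 1.43 mm/year gives 1.43 × 317 = 453.3 mm.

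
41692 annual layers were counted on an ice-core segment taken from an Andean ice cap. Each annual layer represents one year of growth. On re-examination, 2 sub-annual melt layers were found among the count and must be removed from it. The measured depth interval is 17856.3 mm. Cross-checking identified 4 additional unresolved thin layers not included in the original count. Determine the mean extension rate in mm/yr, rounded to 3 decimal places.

True annual layer count = 41692 − 2 + 4 = 41694.
17856.3 mm over 41694 years gives 17856.3 / 41694 ≈ 0.428 mm/yr.

0.428 mm/yr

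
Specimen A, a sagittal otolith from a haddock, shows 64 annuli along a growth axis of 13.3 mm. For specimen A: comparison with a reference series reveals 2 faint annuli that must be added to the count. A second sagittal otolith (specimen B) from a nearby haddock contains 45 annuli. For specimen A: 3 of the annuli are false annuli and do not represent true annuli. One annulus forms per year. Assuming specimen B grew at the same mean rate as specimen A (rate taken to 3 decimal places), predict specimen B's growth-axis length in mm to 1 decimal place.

9.5 mm

Specimen A: true annulus count = 64 − 3 + 2 = 63.
A: 13.3 mm over 63 years gives 13.3 / 63 ≈ 0.211 mm/yr.
Length of B = 0.211 × 45 = 9.5 mm.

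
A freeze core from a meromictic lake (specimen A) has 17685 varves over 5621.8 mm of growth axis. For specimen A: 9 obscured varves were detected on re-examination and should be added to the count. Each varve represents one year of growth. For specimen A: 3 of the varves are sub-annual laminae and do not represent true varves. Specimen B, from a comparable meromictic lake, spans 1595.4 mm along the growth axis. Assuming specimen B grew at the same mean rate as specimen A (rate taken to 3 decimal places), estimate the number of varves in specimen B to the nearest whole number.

5017 varves

Specimen A: adjusted count: 17685 − 3 + 9 = 17691 varves.
A: Mean rate = 5621.8 mm / 17691 years ≈ 0.318 mm/yr.
B spans 1595.4 / 0.318 = 5016.98 years ≈ 5017 varves.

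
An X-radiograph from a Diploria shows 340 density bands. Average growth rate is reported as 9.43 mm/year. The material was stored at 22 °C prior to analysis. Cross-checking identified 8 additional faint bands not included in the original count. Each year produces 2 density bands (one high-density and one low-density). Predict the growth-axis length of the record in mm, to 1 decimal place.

Adjusted count: 340 + 8 = 348 density bands.
Dividing by 2 density bands per year: 348 / 2 = 174 years.
174 years at 9.43 mm/year gives 9.43 × 174 = 1640.8 mm.

1640.8 mm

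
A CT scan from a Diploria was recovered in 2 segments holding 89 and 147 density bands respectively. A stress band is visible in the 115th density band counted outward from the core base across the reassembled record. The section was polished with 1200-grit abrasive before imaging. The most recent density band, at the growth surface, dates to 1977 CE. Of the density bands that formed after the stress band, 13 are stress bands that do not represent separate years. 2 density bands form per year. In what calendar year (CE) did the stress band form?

1923 CE

Total density bands = 89 + 147 = 236.
Between density band 115 and the growth surface there are 236 − 115 = 121 density bands.
121 − 13 false = 108 true density bands after the stress band.
108 density bands at 2 per year is 108 / 2 = 54 years.
1977 − 54 = 1923 CE.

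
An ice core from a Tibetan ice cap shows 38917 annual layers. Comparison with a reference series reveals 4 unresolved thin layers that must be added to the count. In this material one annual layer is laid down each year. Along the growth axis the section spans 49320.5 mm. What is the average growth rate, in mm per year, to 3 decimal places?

1.267 mm per year

After corrections the count is 38917 + 4 = 38921 annual layers.
49320.5 mm over 38921 years gives 49320.5 / 38921 ≈ 1.267 mm per year.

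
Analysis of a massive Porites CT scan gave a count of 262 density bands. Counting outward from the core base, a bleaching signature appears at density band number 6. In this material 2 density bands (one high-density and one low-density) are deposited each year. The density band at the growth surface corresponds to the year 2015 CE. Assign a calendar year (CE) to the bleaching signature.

1887 CE

The bleaching signature sits at density band 6 from the core base, so 262 − 6 = 256 density bands formed after it.
With 2 density bands per year, 256 / 2 = 128 years.
2015 − 128 = 1887 CE.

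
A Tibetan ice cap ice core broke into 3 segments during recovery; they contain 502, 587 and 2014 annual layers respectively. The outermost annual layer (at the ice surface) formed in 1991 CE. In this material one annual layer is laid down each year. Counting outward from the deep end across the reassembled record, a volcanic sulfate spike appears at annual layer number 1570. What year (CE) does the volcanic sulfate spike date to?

458 CE

Total annual layers = 502 + 587 + 2014 = 3103.
The volcanic sulfate spike sits at annual layer 1570 from the deep end, so 3103 − 1570 = 1533 annual layers formed after it.
1991 − 1533 = 458 CE.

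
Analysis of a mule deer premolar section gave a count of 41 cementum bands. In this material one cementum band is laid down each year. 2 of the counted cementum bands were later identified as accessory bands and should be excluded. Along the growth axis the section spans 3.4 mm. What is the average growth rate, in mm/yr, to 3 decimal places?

After corrections the count is 41 − 2 = 39 cementum bands.
Mean rate = 3.4 mm / 39 years ≈ 0.087 mm/yr.

0.087 mm/yr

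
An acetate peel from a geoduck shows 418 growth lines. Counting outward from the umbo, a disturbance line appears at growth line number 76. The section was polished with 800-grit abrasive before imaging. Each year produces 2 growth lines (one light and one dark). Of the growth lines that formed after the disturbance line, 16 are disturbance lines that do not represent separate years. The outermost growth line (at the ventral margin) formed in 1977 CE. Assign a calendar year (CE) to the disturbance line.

Between growth line 76 and the ventral margin there are 418 − 76 = 342 growth lines.
342 − 16 false = 326 true growth lines after the disturbance line.
With 2 growth lines per year, 326 / 2 = 163 years.
The growth line at the ventral margin is 1977 CE, so the disturbance line dates to 1977 − 163 = 1814 CE.

1814 CE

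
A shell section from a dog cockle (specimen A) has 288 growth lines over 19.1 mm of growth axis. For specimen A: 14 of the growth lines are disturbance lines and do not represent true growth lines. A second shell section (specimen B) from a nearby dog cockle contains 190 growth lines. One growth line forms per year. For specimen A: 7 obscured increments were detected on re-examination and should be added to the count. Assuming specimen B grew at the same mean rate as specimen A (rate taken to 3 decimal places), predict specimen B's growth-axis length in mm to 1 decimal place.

12.9 mm

Specimen A: correcting the raw count gives 288 − 14 + 7 = 281 true growth lines.
A: Mean rate = 19.1 mm / 281 years ≈ 0.068 mm/yr.
Length of B = 0.068 × 190 = 12.9 mm.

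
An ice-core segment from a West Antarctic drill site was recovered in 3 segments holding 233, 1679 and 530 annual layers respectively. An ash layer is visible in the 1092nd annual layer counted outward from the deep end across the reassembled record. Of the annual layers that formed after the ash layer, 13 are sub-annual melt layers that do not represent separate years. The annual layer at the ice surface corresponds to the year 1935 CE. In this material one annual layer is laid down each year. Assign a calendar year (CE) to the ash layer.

598 CE

Total annual layers = 233 + 1679 + 530 = 2442.
Between annual layer 1092 and the ice surface there are 2442 − 1092 = 1350 annual layers.
1350 − 13 false = 1337 true annual layers after the ash layer.
The annual layer at the ice surface is 1935 CE, so the ash layer dates to 1935 − 1337 = 598 CE.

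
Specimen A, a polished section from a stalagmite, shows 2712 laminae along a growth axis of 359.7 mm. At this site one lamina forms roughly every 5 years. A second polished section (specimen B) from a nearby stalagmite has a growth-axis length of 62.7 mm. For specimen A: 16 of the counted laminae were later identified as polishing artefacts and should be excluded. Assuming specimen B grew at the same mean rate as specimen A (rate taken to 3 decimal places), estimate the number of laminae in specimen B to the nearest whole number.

464 laminae

Specimen A: adjusted count: 2712 − 16 = 2696 laminae.
Specimen A: at 5 years per lamina, 2696 × 5 = 13480 years.
A: Extension rate ≈ 359.7 / 13480 = 0.027 mm per year.
For B, 62.7 / 0.027 = 2322.22 years; at 5 years per lamina that is 2322.22 / 5 ≈ 464 laminae.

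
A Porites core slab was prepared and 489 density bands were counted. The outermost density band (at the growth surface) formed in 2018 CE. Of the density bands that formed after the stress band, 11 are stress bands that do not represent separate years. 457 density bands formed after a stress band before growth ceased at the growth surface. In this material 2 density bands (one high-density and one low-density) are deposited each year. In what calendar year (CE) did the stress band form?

457 density bands formed after the stress band.
Excluding 11 false density bands: 457 − 11 = 446.
446 density bands at 2 per year is 446 / 2 = 223 years.
2018 − 223 = 1795 CE.

1795 CE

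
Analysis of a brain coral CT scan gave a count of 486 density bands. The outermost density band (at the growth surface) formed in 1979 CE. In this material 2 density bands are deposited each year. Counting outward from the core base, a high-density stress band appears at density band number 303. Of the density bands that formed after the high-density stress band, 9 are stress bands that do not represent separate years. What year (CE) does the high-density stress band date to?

1892 CE

486 − 303 = 183 density bands lie beyond the high-density stress band toward the growth surface.
Removing the 9 false density bands leaves 183 − 9 = 174 true density bands beyond the high-density stress band.
174 density bands at 2 per year is 174 / 2 = 87 years.
Counting back 87 years from 1979 CE places the high-density stress band in 1979 − 87 = 1892 CE.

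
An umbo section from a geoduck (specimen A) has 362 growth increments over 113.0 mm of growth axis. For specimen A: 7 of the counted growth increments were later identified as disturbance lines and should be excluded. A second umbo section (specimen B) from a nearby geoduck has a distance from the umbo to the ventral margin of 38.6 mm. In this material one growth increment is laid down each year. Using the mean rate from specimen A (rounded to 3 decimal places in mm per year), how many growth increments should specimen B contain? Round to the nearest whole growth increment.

Specimen A: correcting the raw count gives 362 − 7 = 355 true growth increments.
A: Mean rate = 113.0 mm / 355 years ≈ 0.318 mm per year.
B spans 38.6 / 0.318 = 121.38 years ≈ 121 growth increments.

121 growth increments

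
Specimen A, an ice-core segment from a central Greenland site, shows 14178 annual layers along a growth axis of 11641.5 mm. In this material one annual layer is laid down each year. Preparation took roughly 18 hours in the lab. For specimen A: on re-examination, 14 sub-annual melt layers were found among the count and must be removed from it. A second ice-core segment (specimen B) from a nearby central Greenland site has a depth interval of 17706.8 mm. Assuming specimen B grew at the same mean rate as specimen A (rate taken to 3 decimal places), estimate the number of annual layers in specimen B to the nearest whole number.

Specimen A: correcting the raw count gives 14178 − 14 = 14164 true annual layers.
A: Mean rate = 11641.5 mm / 14164 years ≈ 0.822 mm/year.
Specimen B: 17706.8 mm / 0.822 mm per year = 21541.12 years ≈ 21541 annual layers.

21541 annual layers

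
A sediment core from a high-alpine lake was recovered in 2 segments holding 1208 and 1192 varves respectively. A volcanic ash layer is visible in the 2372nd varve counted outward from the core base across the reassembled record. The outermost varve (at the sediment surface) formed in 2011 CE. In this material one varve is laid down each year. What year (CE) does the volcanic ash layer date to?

1983 CE

Total varves = 1208 + 1192 = 2400.
The volcanic ash layer sits at varve 2372 from the core base, so 2400 − 2372 = 28 varves formed after it.
The varve at the sediment surface is 2011 CE, so the volcanic ash layer dates to 2011 − 28 = 1983 CE.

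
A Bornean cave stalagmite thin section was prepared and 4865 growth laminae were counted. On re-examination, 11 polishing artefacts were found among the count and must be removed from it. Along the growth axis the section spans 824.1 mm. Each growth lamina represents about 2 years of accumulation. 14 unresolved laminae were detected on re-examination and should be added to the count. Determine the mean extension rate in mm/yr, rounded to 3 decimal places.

After corrections the count is 4865 − 11 + 14 = 4868 growth laminae.
At 2 years per growth lamina, 4868 × 2 = 9736 years.
Mean rate = 824.1 mm / 9736 years ≈ 0.085 mm/yr.

0.085 mm/yr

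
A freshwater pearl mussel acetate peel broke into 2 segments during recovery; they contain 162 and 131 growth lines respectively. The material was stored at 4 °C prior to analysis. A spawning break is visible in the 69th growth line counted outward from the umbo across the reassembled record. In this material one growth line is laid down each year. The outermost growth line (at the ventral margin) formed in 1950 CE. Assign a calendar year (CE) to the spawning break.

1726 CE

Total growth lines = 162 + 131 = 293.
293 − 69 = 224 growth lines lie beyond the spawning break toward the ventral margin.
1950 − 224 = 1726 CE.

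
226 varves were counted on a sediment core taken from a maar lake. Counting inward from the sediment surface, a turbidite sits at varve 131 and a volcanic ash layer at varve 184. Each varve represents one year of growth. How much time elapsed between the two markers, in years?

53 years

The two markers are separated by 184 − 131 = 53 varves.
At one varve per year, 53 years elapsed between them.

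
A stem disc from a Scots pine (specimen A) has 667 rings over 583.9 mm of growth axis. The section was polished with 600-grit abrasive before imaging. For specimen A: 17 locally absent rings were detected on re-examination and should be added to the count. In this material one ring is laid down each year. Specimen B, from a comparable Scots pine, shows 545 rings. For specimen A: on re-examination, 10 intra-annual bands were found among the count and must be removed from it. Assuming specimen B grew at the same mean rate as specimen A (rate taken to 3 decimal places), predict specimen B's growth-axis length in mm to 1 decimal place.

472.0 mm

Specimen A: true ring count = 667 − 10 + 17 = 674.
A: 583.9 mm over 674 years gives 583.9 / 674 ≈ 0.866 mm/year.
B's length ≈ 0.866 × 545 = 472.0 mm.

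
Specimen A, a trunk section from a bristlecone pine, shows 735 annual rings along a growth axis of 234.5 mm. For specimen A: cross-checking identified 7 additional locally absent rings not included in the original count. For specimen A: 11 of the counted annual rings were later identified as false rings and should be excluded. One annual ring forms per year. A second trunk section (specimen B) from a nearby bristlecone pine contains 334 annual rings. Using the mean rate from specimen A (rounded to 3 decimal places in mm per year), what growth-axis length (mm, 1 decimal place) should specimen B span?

Specimen A: after corrections the count is 735 − 11 + 7 = 731 annual rings.
A: Extension rate ≈ 234.5 / 731 = 0.321 mm per year.
For B, 0.321 mm/year × 334 years = 107.2 mm.

107.2 mm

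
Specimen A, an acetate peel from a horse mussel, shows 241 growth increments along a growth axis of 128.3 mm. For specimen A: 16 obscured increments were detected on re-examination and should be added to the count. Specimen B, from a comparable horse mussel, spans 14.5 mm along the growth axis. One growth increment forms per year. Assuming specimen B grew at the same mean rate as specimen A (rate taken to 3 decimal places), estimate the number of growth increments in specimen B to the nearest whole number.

29 growth increments

Specimen A: true growth increment count = 241 + 16 = 257.
A: 128.3 mm over 257 years gives 128.3 / 257 ≈ 0.499 mm/yr.
Specimen B: 14.5 mm / 0.499 mm per year = 29.06 years ≈ 29 growth increments.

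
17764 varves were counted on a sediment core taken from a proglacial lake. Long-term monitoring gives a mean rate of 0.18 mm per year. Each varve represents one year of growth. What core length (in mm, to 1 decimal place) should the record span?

3197.5 mm

17764 years of growth are recorded.
Length ≈ 0.18 × 17764 = 3197.5 mm.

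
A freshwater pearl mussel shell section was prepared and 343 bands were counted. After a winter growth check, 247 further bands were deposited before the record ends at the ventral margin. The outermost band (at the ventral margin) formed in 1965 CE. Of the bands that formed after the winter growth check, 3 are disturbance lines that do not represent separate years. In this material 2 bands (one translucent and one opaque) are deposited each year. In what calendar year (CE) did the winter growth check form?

247 bands formed after the winter growth check.
247 − 3 false = 244 true bands after the winter growth check.
Dividing by 2 bands per year: 244 / 2 = 122 years.
Counting back 122 years from 1965 CE places the winter growth check in 1965 − 122 = 1843 CE.

1843 CE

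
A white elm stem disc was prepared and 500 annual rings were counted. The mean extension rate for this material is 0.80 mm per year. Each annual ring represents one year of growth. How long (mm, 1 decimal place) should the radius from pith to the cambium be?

400.0 mm

The record spans 500 years at 0.80 mm per year.
Predicted length = 0.80 mm/year × 500 years = 400.0 mm.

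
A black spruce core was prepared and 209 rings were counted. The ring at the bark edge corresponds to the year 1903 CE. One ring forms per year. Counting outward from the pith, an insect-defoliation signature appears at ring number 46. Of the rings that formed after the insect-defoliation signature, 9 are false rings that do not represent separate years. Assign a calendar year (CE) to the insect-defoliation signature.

209 − 46 = 163 rings lie beyond the insect-defoliation signature toward the bark edge.
Excluding 9 false rings: 163 − 9 = 154.
Counting back 154 years from 1903 CE places the insect-defoliation signature in 1903 − 154 = 1749 CE.

1749 CE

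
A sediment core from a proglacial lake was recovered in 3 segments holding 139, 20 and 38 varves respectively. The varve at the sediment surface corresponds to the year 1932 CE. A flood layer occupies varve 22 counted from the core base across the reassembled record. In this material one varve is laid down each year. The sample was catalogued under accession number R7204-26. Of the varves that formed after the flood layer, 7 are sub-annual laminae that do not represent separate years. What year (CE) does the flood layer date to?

1764 CE

Total varves = 139 + 20 + 38 = 197.
Between varve 22 and the sediment surface there are 197 − 22 = 175 varves.
Removing the 7 false varves leaves 175 − 7 = 168 true varves beyond the flood layer.
The varve at the sediment surface is 1932 CE, so the flood layer dates to 1932 − 168 = 1764 CE.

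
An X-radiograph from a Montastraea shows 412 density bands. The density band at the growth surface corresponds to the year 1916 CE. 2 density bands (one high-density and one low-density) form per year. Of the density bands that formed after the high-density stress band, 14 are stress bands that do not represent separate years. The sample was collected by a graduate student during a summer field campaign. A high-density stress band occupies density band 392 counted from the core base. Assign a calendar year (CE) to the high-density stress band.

1913 CE

The high-density stress band sits at density band 392 from the core base, so 412 − 392 = 20 density bands formed after it.
Excluding 14 false density bands: 20 − 14 = 6.
6 density bands at 2 per year is 6 / 2 = 3 years.
The density band at the growth surface is 1916 CE, so the high-density stress band dates to 1916 − 3 = 1913 CE.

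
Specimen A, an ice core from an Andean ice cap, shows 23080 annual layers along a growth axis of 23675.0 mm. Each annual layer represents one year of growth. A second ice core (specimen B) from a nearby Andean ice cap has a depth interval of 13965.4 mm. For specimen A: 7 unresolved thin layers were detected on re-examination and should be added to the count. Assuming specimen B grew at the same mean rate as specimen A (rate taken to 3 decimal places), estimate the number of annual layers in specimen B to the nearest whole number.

Specimen A: true annual layer count = 23080 + 7 = 23087.
A: Extension rate ≈ 23675.0 / 23087 = 1.025 mm per year.
Specimen B: 13965.4 mm / 1.025 mm per year = 13624.78 years ≈ 13625 annual layers.

13625 annual layers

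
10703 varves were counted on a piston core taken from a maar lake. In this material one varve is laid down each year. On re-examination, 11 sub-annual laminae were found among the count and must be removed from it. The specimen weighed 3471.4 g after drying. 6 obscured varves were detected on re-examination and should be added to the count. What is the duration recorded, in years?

10698 years

Adjusted count: 10703 − 11 + 6 = 10698 varves.
At one varve per year, that is 10698 years.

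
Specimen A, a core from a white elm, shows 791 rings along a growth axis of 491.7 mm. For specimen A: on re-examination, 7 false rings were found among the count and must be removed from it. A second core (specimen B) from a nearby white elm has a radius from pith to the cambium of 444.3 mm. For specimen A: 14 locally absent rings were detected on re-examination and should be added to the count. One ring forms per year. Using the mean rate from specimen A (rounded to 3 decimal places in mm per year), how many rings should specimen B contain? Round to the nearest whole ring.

Specimen A: adjusted count: 791 − 7 + 14 = 798 rings.
A: Mean rate = 491.7 mm / 798 years ≈ 0.616 mm/year.
B spans 444.3 / 0.616 = 721.27 years ≈ 721 rings.

721 rings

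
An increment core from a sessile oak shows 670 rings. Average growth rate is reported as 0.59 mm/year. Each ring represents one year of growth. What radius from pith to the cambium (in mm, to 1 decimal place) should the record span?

670 years of growth are recorded.
Length ≈ 0.59 × 670 = 395.3 mm.

395.3 mm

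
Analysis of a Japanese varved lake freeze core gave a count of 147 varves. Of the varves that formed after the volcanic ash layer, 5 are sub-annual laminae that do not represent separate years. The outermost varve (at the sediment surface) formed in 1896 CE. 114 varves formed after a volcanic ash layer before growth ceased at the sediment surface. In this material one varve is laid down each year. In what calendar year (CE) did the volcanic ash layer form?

114 varves post-date the volcanic ash layer.
Removing the 5 false varves leaves 114 − 5 = 109 true varves beyond the volcanic ash layer.
1896 − 109 = 1787 CE.

1787 CE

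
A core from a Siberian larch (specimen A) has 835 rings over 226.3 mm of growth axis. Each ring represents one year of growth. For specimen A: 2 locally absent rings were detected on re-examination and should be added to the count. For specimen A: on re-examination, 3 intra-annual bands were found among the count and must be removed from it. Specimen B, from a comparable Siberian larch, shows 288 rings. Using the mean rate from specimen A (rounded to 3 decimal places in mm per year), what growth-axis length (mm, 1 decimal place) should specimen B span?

Specimen A: adjusted count: 835 − 3 + 2 = 834 rings.
A: Mean rate = 226.3 mm / 834 years ≈ 0.271 mm per year.
B's length ≈ 0.271 × 288 = 78.0 mm.

78.0 mm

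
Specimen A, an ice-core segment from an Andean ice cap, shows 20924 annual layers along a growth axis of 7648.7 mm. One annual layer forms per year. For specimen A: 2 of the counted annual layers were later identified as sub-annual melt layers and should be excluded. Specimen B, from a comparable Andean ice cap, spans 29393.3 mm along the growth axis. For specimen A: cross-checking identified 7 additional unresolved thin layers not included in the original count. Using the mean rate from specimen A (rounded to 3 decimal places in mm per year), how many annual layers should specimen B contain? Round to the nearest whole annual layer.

80530 annual layers

Specimen A: true annual layer count = 20924 − 2 + 7 = 20929.
A: Extension rate ≈ 7648.7 / 20929 = 0.365 mm/year.
For B, 29393.3 / 0.365 = 80529.59 years ≈ 80530 annual layers.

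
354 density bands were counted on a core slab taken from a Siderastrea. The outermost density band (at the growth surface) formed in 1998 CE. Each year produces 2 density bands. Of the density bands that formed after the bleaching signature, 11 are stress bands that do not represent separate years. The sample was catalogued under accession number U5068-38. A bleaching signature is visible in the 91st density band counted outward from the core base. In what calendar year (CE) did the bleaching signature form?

1872 CE

Between density band 91 and the growth surface there are 354 − 91 = 263 density bands.
Excluding 11 false density bands: 263 − 11 = 252.
252 density bands at 2 per year is 252 / 2 = 126 years.
The density band at the growth surface is 1998 CE, so the bleaching signature dates to 1998 − 126 = 1872 CE.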